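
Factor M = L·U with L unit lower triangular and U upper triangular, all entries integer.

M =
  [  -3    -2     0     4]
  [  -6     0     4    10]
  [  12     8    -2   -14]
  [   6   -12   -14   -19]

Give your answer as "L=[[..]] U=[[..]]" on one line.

  row1 -= 2·row0 → [0,4,4,2]
  row2 -= -4·row0 → [0,0,-2,2]
  row3 -= -2·row0 → [0,-16,-14,-11]
  row2 -= 0·row1 → [0,0,-2,2]
  row3 -= -4·row1 → [0,0,2,-3]
  row3 -= -1·row2 → [0,0,0,-1]

L=[[1,0,0,0],[2,1,0,0],[-4,0,1,0],[-2,-4,-1,1]] U=[[-3,-2,0,4],[0,4,4,2],[0,0,-2,2],[0,0,0,-1]]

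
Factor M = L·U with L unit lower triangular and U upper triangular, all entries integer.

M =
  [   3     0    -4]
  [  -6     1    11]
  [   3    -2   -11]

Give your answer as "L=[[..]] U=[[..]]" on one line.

  R1 -= -2·R0 → [0,1,3]
  R2 -= 1·R0 → [0,-2,-7]
  R2 -= -2·R1 → [0,0,-1]

L=[[1,0,0],[-2,1,0],[1,-2,1]] U=[[3,0,-4],[0,1,3],[0,0,-1]]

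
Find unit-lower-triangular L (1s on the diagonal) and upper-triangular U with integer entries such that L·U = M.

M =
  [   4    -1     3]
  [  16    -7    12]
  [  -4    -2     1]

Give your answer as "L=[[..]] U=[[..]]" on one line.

L=[[1,0,0],[4,1,0],[-1,1,1]] U=[[4,-1,3],[0,-3,0],[0,0,4]]

  R1 -= 4·R0 → [0,-3,0]
  R2 -= -1·R0 → [0,-3,4]
  R2 -= 1·R1 → [0,0,4]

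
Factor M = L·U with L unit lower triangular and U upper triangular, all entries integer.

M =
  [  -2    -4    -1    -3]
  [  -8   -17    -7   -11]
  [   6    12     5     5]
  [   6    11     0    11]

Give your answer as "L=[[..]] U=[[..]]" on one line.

L=[[1,0,0,0],[4,1,0,0],[-3,0,1,0],[-3,1,0,1]] U=[[-2,-4,-1,-3],[0,-1,-3,1],[0,0,2,-4],[0,0,0,1]]

  row1 -= 4·row0 → [0,-1,-3,1]
  row2 -= -3·row0 → [0,0,2,-4]
  row3 -= -3·row0 → [0,-1,-3,2]
  row2 -= 0·row1 → [0,0,2,-4]
  row3 -= 1·row1 → [0,0,0,1]
  row3 -= 0·row2 → [0,0,0,1]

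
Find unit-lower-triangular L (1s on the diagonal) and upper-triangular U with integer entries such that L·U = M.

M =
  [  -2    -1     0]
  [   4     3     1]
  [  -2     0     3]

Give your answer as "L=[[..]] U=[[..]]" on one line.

  row1 -= -2·row0 → [0,1,1]
  row2 -= 1·row0 → [0,1,3]
  row2 -= 1·row1 → [0,0,2]

L=[[1,0,0],[-2,1,0],[1,1,1]] U=[[-2,-1,0],[0,1,1],[0,0,2]]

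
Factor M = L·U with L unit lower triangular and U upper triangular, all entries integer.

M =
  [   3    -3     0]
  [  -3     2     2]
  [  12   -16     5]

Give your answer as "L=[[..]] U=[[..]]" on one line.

L=[[1,0,0],[-1,1,0],[4,4,1]] U=[[3,-3,0],[0,-1,2],[0,0,-3]]

  r1 -= -1·r0 → [0,-1,2]
  r2 -= 4·r0 → [0,-4,5]
  r2 -= 4·r1 → [0,0,-3]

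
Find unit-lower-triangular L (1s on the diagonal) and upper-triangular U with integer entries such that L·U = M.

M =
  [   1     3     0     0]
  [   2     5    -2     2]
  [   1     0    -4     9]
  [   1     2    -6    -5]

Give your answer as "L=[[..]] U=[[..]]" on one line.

  R1 -= 2·R0 → [0,-1,-2,2]
  R2 -= 1·R0 → [0,-3,-4,9]
  R3 -= 1·R0 → [0,-1,-6,-5]
  R2 -= 3·R1 → [0,0,2,3]
  R3 -= 1·R1 → [0,0,-4,-7]
  R3 -= -2·R2 → [0,0,0,-1]

L=[[1,0,0,0],[2,1,0,0],[1,3,1,0],[1,1,-2,1]] U=[[1,3,0,0],[0,-1,-2,2],[0,0,2,3],[0,0,0,-1]]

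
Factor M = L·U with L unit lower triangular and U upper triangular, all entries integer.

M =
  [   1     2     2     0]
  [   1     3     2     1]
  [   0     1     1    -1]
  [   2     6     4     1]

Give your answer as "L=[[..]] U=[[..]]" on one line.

L=[[1,0,0,0],[1,1,0,0],[0,1,1,0],[2,2,0,1]] U=[[1,2,2,0],[0,1,0,1],[0,0,1,-2],[0,0,0,-1]]

  R1 -= 1·R0 → [0,1,0,1]
  R2 -= 0·R0 → [0,1,1,-1]
  R3 -= 2·R0 → [0,2,0,1]
  R2 -= 1·R1 → [0,0,1,-2]
  R3 -= 2·R1 → [0,0,0,-1]
  R3 -= 0·R2 → [0,0,0,-1]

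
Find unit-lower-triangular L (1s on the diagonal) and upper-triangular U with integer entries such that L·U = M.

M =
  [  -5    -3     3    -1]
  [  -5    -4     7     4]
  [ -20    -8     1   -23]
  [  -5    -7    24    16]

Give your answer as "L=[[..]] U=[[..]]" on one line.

L=[[1,0,0,0],[1,1,0,0],[4,-4,1,0],[1,4,1,1]] U=[[-5,-3,3,-1],[0,-1,4,5],[0,0,5,1],[0,0,0,-4]]

  row1 -= 1·row0 → [0,-1,4,5]
  row2 -= 4·row0 → [0,4,-11,-19]
  row3 -= 1·row0 → [0,-4,21,17]
  row2 -= -4·row1 → [0,0,5,1]
  row3 -= 4·row1 → [0,0,5,-3]
  row3 -= 1·row2 → [0,0,0,-4]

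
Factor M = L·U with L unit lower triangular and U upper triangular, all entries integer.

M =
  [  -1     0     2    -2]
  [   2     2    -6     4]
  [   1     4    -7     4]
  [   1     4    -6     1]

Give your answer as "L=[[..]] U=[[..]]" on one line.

L=[[1,0,0,0],[-2,1,0,0],[-1,2,1,0],[-1,2,0,1]] U=[[-1,0,2,-2],[0,2,-2,0],[0,0,-1,2],[0,0,0,-1]]

  r1 -= -2·r0 → [0,2,-2,0]
  r2 -= -1·r0 → [0,4,-5,2]
  r3 -= -1·r0 → [0,4,-4,-1]
  r2 -= 2·r1 → [0,0,-1,2]
  r3 -= 2·r1 → [0,0,0,-1]
  r3 -= 0·r2 → [0,0,0,-1]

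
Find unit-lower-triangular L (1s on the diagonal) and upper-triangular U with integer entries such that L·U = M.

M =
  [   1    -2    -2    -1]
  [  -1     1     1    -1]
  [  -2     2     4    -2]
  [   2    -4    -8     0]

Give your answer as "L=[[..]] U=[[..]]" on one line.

  r1 -= -1·r0 → [0,-1,-1,-2]
  r2 -= -2·r0 → [0,-2,0,-4]
  r3 -= 2·r0 → [0,0,-4,2]
  r2 -= 2·r1 → [0,0,2,0]
  r3 -= 0·r1 → [0,0,-4,2]
  r3 -= -2·r2 → [0,0,0,2]

L=[[1,0,0,0],[-1,1,0,0],[-2,2,1,0],[2,0,-2,1]] U=[[1,-2,-2,-1],[0,-1,-1,-2],[0,0,2,0],[0,0,0,2]]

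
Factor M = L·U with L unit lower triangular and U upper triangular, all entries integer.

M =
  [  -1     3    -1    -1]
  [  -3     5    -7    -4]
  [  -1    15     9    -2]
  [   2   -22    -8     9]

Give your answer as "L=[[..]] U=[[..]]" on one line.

  row1 -= 3·row0 → [0,-4,-4,-1]
  row2 -= 1·row0 → [0,12,10,-1]
  row3 -= -2·row0 → [0,-16,-10,7]
  row2 -= -3·row1 → [0,0,-2,-4]
  row3 -= 4·row1 → [0,0,6,11]
  row3 -= -3·row2 → [0,0,0,-1]

L=[[1,0,0,0],[3,1,0,0],[1,-3,1,0],[-2,4,-3,1]] U=[[-1,3,-1,-1],[0,-4,-4,-1],[0,0,-2,-4],[0,0,0,-1]]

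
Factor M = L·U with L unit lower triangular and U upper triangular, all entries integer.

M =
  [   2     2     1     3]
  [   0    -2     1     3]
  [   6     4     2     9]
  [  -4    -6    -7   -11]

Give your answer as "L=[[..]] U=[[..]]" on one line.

  r1 -= 0·r0 → [0,-2,1,3]
  r2 -= 3·r0 → [0,-2,-1,0]
  r3 -= -2·r0 → [0,-2,-5,-5]
  r2 -= 1·r1 → [0,0,-2,-3]
  r3 -= 1·r1 → [0,0,-6,-8]
  r3 -= 3·r2 → [0,0,0,1]

L=[[1,0,0,0],[0,1,0,0],[3,1,1,0],[-2,1,3,1]] U=[[2,2,1,3],[0,-2,1,3],[0,0,-2,-3],[0,0,0,1]]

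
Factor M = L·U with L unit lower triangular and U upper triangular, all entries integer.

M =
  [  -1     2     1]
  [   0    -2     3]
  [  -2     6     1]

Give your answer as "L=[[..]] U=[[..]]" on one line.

L=[[1,0,0],[0,1,0],[2,-1,1]] U=[[-1,2,1],[0,-2,3],[0,0,2]]

  row1 -= 0·row0 → [0,-2,3]
  row2 -= 2·row0 → [0,2,-1]
  row2 -= -1·row1 → [0,0,2]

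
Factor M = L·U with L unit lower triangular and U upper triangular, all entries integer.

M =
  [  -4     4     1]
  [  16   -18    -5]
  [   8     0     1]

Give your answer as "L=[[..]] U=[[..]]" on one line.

  R1 -= -4·R0 → [0,-2,-1]
  R2 -= -2·R0 → [0,8,3]
  R2 -= -4·R1 → [0,0,-1]

L=[[1,0,0],[-4,1,0],[-2,-4,1]] U=[[-4,4,1],[0,-2,-1],[0,0,-1]]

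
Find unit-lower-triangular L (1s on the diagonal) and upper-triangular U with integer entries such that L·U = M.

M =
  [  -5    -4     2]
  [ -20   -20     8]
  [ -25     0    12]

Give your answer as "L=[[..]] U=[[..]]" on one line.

L=[[1,0,0],[4,1,0],[5,-5,1]] U=[[-5,-4,2],[0,-4,0],[0,0,2]]

  r1 -= 4·r0 → [0,-4,0]
  r2 -= 5·r0 → [0,20,2]
  r2 -= -5·r1 → [0,0,2]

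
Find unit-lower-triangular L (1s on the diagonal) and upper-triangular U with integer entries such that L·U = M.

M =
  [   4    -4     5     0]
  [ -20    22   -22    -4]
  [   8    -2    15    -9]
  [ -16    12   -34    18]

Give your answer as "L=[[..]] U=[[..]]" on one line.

  R1 -= -5·R0 → [0,2,3,-4]
  R2 -= 2·R0 → [0,6,5,-9]
  R3 -= -4·R0 → [0,-4,-14,18]
  R2 -= 3·R1 → [0,0,-4,3]
  R3 -= -2·R1 → [0,0,-8,10]
  R3 -= 2·R2 → [0,0,0,4]

L=[[1,0,0,0],[-5,1,0,0],[2,3,1,0],[-4,-2,2,1]] U=[[4,-4,5,0],[0,2,3,-4],[0,0,-4,3],[0,0,0,4]]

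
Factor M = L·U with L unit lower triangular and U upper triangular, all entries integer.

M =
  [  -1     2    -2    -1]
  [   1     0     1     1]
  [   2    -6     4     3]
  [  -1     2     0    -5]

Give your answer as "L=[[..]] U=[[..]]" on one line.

  row1 -= -1·row0 → [0,2,-1,0]
  row2 -= -2·row0 → [0,-2,0,1]
  row3 -= 1·row0 → [0,0,2,-4]
  row2 -= -1·row1 → [0,0,-1,1]
  row3 -= 0·row1 → [0,0,2,-4]
  row3 -= -2·row2 → [0,0,0,-2]

L=[[1,0,0,0],[-1,1,0,0],[-2,-1,1,0],[1,0,-2,1]] U=[[-1,2,-2,-1],[0,2,-1,0],[0,0,-1,1],[0,0,0,-2]]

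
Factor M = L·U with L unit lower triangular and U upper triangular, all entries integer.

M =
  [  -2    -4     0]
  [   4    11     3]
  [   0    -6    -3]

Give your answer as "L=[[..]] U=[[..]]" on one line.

L=[[1,0,0],[-2,1,0],[0,-2,1]] U=[[-2,-4,0],[0,3,3],[0,0,3]]

  r1 -= -2·r0 → [0,3,3]
  r2 -= 0·r0 → [0,-6,-3]
  r2 -= -2·r1 → [0,0,3]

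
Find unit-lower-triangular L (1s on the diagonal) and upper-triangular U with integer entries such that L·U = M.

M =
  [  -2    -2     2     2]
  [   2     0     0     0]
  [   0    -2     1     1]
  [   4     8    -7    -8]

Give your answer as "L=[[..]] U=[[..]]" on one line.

L=[[1,0,0,0],[-1,1,0,0],[0,1,1,0],[-2,-2,-1,1]] U=[[-2,-2,2,2],[0,-2,2,2],[0,0,-1,-1],[0,0,0,-1]]

  row1 -= -1·row0 → [0,-2,2,2]
  row2 -= 0·row0 → [0,-2,1,1]
  row3 -= -2·row0 → [0,4,-3,-4]
  row2 -= 1·row1 → [0,0,-1,-1]
  row3 -= -2·row1 → [0,0,1,0]
  row3 -= -1·row2 → [0,0,0,-1]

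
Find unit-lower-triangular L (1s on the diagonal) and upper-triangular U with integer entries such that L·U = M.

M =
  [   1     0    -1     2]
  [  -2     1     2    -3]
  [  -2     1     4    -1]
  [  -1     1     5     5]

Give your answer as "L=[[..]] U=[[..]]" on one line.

L=[[1,0,0,0],[-2,1,0,0],[-2,1,1,0],[-1,1,2,1]] U=[[1,0,-1,2],[0,1,0,1],[0,0,2,2],[0,0,0,2]]

  row1 -= -2·row0 → [0,1,0,1]
  row2 -= -2·row0 → [0,1,2,3]
  row3 -= -1·row0 → [0,1,4,7]
  row2 -= 1·row1 → [0,0,2,2]
  row3 -= 1·row1 → [0,0,4,6]
  row3 -= 2·row2 → [0,0,0,2]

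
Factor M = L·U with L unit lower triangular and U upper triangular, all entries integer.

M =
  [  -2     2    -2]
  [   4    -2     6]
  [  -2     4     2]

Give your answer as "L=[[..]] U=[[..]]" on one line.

  r1 -= -2·r0 → [0,2,2]
  r2 -= 1·r0 → [0,2,4]
  r2 -= 1·r1 → [0,0,2]

L=[[1,0,0],[-2,1,0],[1,1,1]] U=[[-2,2,-2],[0,2,2],[0,0,2]]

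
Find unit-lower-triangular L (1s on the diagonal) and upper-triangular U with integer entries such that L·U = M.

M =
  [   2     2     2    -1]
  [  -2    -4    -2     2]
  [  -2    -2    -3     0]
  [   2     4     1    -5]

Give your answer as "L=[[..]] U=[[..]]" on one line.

  row1 -= -1·row0 → [0,-2,0,1]
  row2 -= -1·row0 → [0,0,-1,-1]
  row3 -= 1·row0 → [0,2,-1,-4]
  row2 -= 0·row1 → [0,0,-1,-1]
  row3 -= -1·row1 → [0,0,-1,-3]
  row3 -= 1·row2 → [0,0,0,-2]

L=[[1,0,0,0],[-1,1,0,0],[-1,0,1,0],[1,-1,1,1]] U=[[2,2,2,-1],[0,-2,0,1],[0,0,-1,-1],[0,0,0,-2]]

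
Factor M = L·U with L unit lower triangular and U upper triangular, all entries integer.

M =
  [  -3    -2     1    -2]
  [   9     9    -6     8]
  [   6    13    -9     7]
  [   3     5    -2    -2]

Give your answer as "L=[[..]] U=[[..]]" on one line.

L=[[1,0,0,0],[-3,1,0,0],[-2,3,1,0],[-1,1,1,1]] U=[[-3,-2,1,-2],[0,3,-3,2],[0,0,2,-3],[0,0,0,-3]]

  R1 -= -3·R0 → [0,3,-3,2]
  R2 -= -2·R0 → [0,9,-7,3]
  R3 -= -1·R0 → [0,3,-1,-4]
  R2 -= 3·R1 → [0,0,2,-3]
  R3 -= 1·R1 → [0,0,2,-6]
  R3 -= 1·R2 → [0,0,0,-3]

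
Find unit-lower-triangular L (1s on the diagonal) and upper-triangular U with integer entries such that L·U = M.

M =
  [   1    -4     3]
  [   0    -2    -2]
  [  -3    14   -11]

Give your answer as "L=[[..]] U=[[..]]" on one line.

L=[[1,0,0],[0,1,0],[-3,-1,1]] U=[[1,-4,3],[0,-2,-2],[0,0,-4]]

  R1 -= 0·R0 → [0,-2,-2]
  R2 -= -3·R0 → [0,2,-2]
  R2 -= -1·R1 → [0,0,-4]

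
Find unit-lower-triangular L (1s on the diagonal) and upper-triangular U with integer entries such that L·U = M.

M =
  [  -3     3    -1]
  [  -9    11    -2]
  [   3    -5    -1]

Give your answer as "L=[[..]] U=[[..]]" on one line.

  R1 -= 3·R0 → [0,2,1]
  R2 -= -1·R0 → [0,-2,-2]
  R2 -= -1·R1 → [0,0,-1]

L=[[1,0,0],[3,1,0],[-1,-1,1]] U=[[-3,3,-1],[0,2,1],[0,0,-1]]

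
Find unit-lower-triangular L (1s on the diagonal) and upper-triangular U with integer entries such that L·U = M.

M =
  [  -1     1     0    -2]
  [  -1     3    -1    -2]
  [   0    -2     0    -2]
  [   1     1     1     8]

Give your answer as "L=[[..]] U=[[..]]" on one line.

L=[[1,0,0,0],[1,1,0,0],[0,-1,1,0],[-1,1,-2,1]] U=[[-1,1,0,-2],[0,2,-1,0],[0,0,-1,-2],[0,0,0,2]]

  R1 -= 1·R0 → [0,2,-1,0]
  R2 -= 0·R0 → [0,-2,0,-2]
  R3 -= -1·R0 → [0,2,1,6]
  R2 -= -1·R1 → [0,0,-1,-2]
  R3 -= 1·R1 → [0,0,2,6]
  R3 -= -2·R2 → [0,0,0,2]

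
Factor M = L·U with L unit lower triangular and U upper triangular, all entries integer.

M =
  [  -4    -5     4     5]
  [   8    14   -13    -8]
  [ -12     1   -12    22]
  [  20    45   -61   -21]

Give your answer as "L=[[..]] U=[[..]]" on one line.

L=[[1,0,0,0],[-2,1,0,0],[3,4,1,0],[-5,5,4,1]] U=[[-4,-5,4,5],[0,4,-5,2],[0,0,-4,-1],[0,0,0,-2]]

  r1 -= -2·r0 → [0,4,-5,2]
  r2 -= 3·r0 → [0,16,-24,7]
  r3 -= -5·r0 → [0,20,-41,4]
  r2 -= 4·r1 → [0,0,-4,-1]
  r3 -= 5·r1 → [0,0,-16,-6]
  r3 -= 4·r2 → [0,0,0,-2]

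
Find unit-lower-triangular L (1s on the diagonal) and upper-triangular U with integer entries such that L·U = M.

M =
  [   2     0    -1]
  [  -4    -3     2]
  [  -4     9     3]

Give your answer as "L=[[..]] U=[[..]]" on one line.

L=[[1,0,0],[-2,1,0],[-2,-3,1]] U=[[2,0,-1],[0,-3,0],[0,0,1]]

  r1 -= -2·r0 → [0,-3,0]
  r2 -= -2·r0 → [0,9,1]
  r2 -= -3·r1 → [0,0,1]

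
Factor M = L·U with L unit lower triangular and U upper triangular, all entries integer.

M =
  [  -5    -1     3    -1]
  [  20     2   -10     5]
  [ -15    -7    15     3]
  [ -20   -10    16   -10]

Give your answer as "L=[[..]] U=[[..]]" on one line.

L=[[1,0,0,0],[-4,1,0,0],[3,2,1,0],[4,3,-1,1]] U=[[-5,-1,3,-1],[0,-2,2,1],[0,0,2,4],[0,0,0,-5]]

  r1 -= -4·r0 → [0,-2,2,1]
  r2 -= 3·r0 → [0,-4,6,6]
  r3 -= 4·r0 → [0,-6,4,-6]
  r2 -= 2·r1 → [0,0,2,4]
  r3 -= 3·r1 → [0,0,-2,-9]
  r3 -= -1·r2 → [0,0,0,-5]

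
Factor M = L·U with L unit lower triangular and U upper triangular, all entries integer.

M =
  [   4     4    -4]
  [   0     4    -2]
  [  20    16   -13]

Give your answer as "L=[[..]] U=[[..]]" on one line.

L=[[1,0,0],[0,1,0],[5,-1,1]] U=[[4,4,-4],[0,4,-2],[0,0,5]]

  row1 -= 0·row0 → [0,4,-2]
  row2 -= 5·row0 → [0,-4,7]
  row2 -= -1·row1 → [0,0,5]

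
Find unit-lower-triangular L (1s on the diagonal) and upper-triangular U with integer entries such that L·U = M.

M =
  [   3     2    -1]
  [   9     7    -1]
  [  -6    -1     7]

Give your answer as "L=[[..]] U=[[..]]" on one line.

L=[[1,0,0],[3,1,0],[-2,3,1]] U=[[3,2,-1],[0,1,2],[0,0,-1]]

  r1 -= 3·r0 → [0,1,2]
  r2 -= -2·r0 → [0,3,5]
  r2 -= 3·r1 → [0,0,-1]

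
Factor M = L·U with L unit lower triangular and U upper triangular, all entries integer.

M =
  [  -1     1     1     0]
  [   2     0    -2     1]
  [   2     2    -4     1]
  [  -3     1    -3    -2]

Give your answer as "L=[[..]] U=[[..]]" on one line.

L=[[1,0,0,0],[-2,1,0,0],[-2,2,1,0],[3,-1,3,1]] U=[[-1,1,1,0],[0,2,0,1],[0,0,-2,-1],[0,0,0,2]]

  R1 -= -2·R0 → [0,2,0,1]
  R2 -= -2·R0 → [0,4,-2,1]
  R3 -= 3·R0 → [0,-2,-6,-2]
  R2 -= 2·R1 → [0,0,-2,-1]
  R3 -= -1·R1 → [0,0,-6,-1]
  R3 -= 3·R2 → [0,0,0,2]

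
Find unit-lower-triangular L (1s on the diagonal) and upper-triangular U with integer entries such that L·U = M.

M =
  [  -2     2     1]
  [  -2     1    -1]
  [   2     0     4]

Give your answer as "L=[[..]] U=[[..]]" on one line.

  r1 -= 1·r0 → [0,-1,-2]
  r2 -= -1·r0 → [0,2,5]
  r2 -= -2·r1 → [0,0,1]

L=[[1,0,0],[1,1,0],[-1,-2,1]] U=[[-2,2,1],[0,-1,-2],[0,0,1]]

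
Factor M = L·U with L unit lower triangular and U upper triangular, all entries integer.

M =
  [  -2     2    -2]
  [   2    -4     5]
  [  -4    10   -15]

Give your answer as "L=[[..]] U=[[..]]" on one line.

  r1 -= -1·r0 → [0,-2,3]
  r2 -= 2·r0 → [0,6,-11]
  r2 -= -3·r1 → [0,0,-2]

L=[[1,0,0],[-1,1,0],[2,-3,1]] U=[[-2,2,-2],[0,-2,3],[0,0,-2]]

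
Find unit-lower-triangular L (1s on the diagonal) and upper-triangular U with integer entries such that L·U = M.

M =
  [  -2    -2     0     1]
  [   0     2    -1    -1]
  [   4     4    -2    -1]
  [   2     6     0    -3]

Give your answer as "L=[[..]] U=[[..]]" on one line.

L=[[1,0,0,0],[0,1,0,0],[-2,0,1,0],[-1,2,-1,1]] U=[[-2,-2,0,1],[0,2,-1,-1],[0,0,-2,1],[0,0,0,1]]

  row1 -= 0·row0 → [0,2,-1,-1]
  row2 -= -2·row0 → [0,0,-2,1]
  row3 -= -1·row0 → [0,4,0,-2]
  row2 -= 0·row1 → [0,0,-2,1]
  row3 -= 2·row1 → [0,0,2,0]
  row3 -= -1·row2 → [0,0,0,1]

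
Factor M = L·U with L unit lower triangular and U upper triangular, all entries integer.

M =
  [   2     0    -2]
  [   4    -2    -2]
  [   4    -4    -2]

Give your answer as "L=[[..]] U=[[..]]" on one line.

  R1 -= 2·R0 → [0,-2,2]
  R2 -= 2·R0 → [0,-4,2]
  R2 -= 2·R1 → [0,0,-2]

L=[[1,0,0],[2,1,0],[2,2,1]] U=[[2,0,-2],[0,-2,2],[0,0,-2]]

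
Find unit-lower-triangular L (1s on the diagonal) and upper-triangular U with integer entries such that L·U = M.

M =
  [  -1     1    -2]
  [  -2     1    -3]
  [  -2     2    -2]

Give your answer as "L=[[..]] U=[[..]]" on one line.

L=[[1,0,0],[2,1,0],[2,0,1]] U=[[-1,1,-2],[0,-1,1],[0,0,2]]

  r1 -= 2·r0 → [0,-1,1]
  r2 -= 2·r0 → [0,0,2]
  r2 -= 0·r1 → [0,0,2]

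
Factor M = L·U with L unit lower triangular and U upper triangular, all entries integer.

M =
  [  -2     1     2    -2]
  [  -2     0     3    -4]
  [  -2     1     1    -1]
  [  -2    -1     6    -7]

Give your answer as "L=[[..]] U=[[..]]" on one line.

  R1 -= 1·R0 → [0,-1,1,-2]
  R2 -= 1·R0 → [0,0,-1,1]
  R3 -= 1·R0 → [0,-2,4,-5]
  R2 -= 0·R1 → [0,0,-1,1]
  R3 -= 2·R1 → [0,0,2,-1]
  R3 -= -2·R2 → [0,0,0,1]

L=[[1,0,0,0],[1,1,0,0],[1,0,1,0],[1,2,-2,1]] U=[[-2,1,2,-2],[0,-1,1,-2],[0,0,-1,1],[0,0,0,1]]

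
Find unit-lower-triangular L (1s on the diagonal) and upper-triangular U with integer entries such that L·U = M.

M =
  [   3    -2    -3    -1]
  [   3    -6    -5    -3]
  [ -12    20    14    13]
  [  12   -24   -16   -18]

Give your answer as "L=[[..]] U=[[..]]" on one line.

L=[[1,0,0,0],[1,1,0,0],[-4,-3,1,0],[4,4,-1,1]] U=[[3,-2,-3,-1],[0,-4,-2,-2],[0,0,-4,3],[0,0,0,-3]]

  R1 -= 1·R0 → [0,-4,-2,-2]
  R2 -= -4·R0 → [0,12,2,9]
  R3 -= 4·R0 → [0,-16,-4,-14]
  R2 -= -3·R1 → [0,0,-4,3]
  R3 -= 4·R1 → [0,0,4,-6]
  R3 -= -1·R2 → [0,0,0,-3]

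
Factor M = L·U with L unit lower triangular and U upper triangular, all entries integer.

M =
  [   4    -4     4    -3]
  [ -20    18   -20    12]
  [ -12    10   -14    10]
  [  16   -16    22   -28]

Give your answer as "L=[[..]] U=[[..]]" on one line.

  row1 -= -5·row0 → [0,-2,0,-3]
  row2 -= -3·row0 → [0,-2,-2,1]
  row3 -= 4·row0 → [0,0,6,-16]
  row2 -= 1·row1 → [0,0,-2,4]
  row3 -= 0·row1 → [0,0,6,-16]
  row3 -= -3·row2 → [0,0,0,-4]

L=[[1,0,0,0],[-5,1,0,0],[-3,1,1,0],[4,0,-3,1]] U=[[4,-4,4,-3],[0,-2,0,-3],[0,0,-2,4],[0,0,0,-4]]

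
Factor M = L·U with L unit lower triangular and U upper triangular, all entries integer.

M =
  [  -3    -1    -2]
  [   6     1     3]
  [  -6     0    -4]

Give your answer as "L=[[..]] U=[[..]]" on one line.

L=[[1,0,0],[-2,1,0],[2,-2,1]] U=[[-3,-1,-2],[0,-1,-1],[0,0,-2]]

  R1 -= -2·R0 → [0,-1,-1]
  R2 -= 2·R0 → [0,2,0]
  R2 -= -2·R1 → [0,0,-2]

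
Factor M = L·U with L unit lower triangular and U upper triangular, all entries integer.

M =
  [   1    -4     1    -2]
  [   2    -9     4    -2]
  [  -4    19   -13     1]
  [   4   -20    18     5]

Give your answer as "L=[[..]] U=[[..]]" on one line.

L=[[1,0,0,0],[2,1,0,0],[-4,-3,1,0],[4,4,-2,1]] U=[[1,-4,1,-2],[0,-1,2,2],[0,0,-3,-1],[0,0,0,3]]

  R1 -= 2·R0 → [0,-1,2,2]
  R2 -= -4·R0 → [0,3,-9,-7]
  R3 -= 4·R0 → [0,-4,14,13]
  R2 -= -3·R1 → [0,0,-3,-1]
  R3 -= 4·R1 → [0,0,6,5]
  R3 -= -2·R2 → [0,0,0,3]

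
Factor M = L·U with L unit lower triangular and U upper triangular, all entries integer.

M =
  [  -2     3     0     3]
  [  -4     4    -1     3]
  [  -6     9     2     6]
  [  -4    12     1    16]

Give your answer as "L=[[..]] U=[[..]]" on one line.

  r1 -= 2·r0 → [0,-2,-1,-3]
  r2 -= 3·r0 → [0,0,2,-3]
  r3 -= 2·r0 → [0,6,1,10]
  r2 -= 0·r1 → [0,0,2,-3]
  r3 -= -3·r1 → [0,0,-2,1]
  r3 -= -1·r2 → [0,0,0,-2]

L=[[1,0,0,0],[2,1,0,0],[3,0,1,0],[2,-3,-1,1]] U=[[-2,3,0,3],[0,-2,-1,-3],[0,0,2,-3],[0,0,0,-2]]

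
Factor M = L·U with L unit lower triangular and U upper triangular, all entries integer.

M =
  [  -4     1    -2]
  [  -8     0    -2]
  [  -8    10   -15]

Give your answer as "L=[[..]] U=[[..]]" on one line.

L=[[1,0,0],[2,1,0],[2,-4,1]] U=[[-4,1,-2],[0,-2,2],[0,0,-3]]

  row1 -= 2·row0 → [0,-2,2]
  row2 -= 2·row0 → [0,8,-11]
  row2 -= -4·row1 → [0,0,-3]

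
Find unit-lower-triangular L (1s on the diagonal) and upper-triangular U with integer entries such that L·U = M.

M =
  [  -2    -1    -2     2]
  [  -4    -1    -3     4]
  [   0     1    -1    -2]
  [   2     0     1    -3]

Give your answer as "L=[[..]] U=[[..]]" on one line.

L=[[1,0,0,0],[2,1,0,0],[0,1,1,0],[-1,-1,0,1]] U=[[-2,-1,-2,2],[0,1,1,0],[0,0,-2,-2],[0,0,0,-1]]

  r1 -= 2·r0 → [0,1,1,0]
  r2 -= 0·r0 → [0,1,-1,-2]
  r3 -= -1·r0 → [0,-1,-1,-1]
  r2 -= 1·r1 → [0,0,-2,-2]
  r3 -= -1·r1 → [0,0,0,-1]
  r3 -= 0·r2 → [0,0,0,-1]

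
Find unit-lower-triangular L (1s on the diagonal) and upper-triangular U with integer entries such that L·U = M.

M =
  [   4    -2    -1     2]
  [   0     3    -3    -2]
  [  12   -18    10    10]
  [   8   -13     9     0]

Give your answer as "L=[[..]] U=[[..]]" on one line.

L=[[1,0,0,0],[0,1,0,0],[3,-4,1,0],[2,-3,2,1]] U=[[4,-2,-1,2],[0,3,-3,-2],[0,0,1,-4],[0,0,0,-2]]

  R1 -= 0·R0 → [0,3,-3,-2]
  R2 -= 3·R0 → [0,-12,13,4]
  R3 -= 2·R0 → [0,-9,11,-4]
  R2 -= -4·R1 → [0,0,1,-4]
  R3 -= -3·R1 → [0,0,2,-10]
  R3 -= 2·R2 → [0,0,0,-2]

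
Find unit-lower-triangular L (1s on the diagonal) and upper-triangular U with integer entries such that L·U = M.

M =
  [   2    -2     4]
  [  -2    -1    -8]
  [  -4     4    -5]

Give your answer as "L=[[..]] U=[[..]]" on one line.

  row1 -= -1·row0 → [0,-3,-4]
  row2 -= -2·row0 → [0,0,3]
  row2 -= 0·row1 → [0,0,3]

L=[[1,0,0],[-1,1,0],[-2,0,1]] U=[[2,-2,4],[0,-3,-4],[0,0,3]]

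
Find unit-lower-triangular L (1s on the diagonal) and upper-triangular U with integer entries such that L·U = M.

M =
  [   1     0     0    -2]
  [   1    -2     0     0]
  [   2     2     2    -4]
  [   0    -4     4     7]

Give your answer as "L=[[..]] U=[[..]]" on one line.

L=[[1,0,0,0],[1,1,0,0],[2,-1,1,0],[0,2,2,1]] U=[[1,0,0,-2],[0,-2,0,2],[0,0,2,2],[0,0,0,-1]]

  R1 -= 1·R0 → [0,-2,0,2]
  R2 -= 2·R0 → [0,2,2,0]
  R3 -= 0·R0 → [0,-4,4,7]
  R2 -= -1·R1 → [0,0,2,2]
  R3 -= 2·R1 → [0,0,4,3]
  R3 -= 2·R2 → [0,0,0,-1]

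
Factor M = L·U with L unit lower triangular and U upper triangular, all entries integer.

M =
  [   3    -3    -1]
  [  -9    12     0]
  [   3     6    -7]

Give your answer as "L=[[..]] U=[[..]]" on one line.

L=[[1,0,0],[-3,1,0],[1,3,1]] U=[[3,-3,-1],[0,3,-3],[0,0,3]]

  R1 -= -3·R0 → [0,3,-3]
  R2 -= 1·R0 → [0,9,-6]
  R2 -= 3·R1 → [0,0,3]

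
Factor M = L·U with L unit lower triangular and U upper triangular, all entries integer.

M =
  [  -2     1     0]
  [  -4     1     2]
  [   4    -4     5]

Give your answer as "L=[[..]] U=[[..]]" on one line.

L=[[1,0,0],[2,1,0],[-2,2,1]] U=[[-2,1,0],[0,-1,2],[0,0,1]]

  r1 -= 2·r0 → [0,-1,2]
  r2 -= -2·r0 → [0,-2,5]
  r2 -= 2·r1 → [0,0,1]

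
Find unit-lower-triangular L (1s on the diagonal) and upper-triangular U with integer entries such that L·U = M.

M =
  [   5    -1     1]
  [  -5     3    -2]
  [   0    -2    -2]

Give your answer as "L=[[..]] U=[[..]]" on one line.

  row1 -= -1·row0 → [0,2,-1]
  row2 -= 0·row0 → [0,-2,-2]
  row2 -= -1·row1 → [0,0,-3]

L=[[1,0,0],[-1,1,0],[0,-1,1]] U=[[5,-1,1],[0,2,-1],[0,0,-3]]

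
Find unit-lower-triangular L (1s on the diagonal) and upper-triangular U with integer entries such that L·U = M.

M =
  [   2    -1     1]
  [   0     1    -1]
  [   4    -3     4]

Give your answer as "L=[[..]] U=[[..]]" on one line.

  R1 -= 0·R0 → [0,1,-1]
  R2 -= 2·R0 → [0,-1,2]
  R2 -= -1·R1 → [0,0,1]

L=[[1,0,0],[0,1,0],[2,-1,1]] U=[[2,-1,1],[0,1,-1],[0,0,1]]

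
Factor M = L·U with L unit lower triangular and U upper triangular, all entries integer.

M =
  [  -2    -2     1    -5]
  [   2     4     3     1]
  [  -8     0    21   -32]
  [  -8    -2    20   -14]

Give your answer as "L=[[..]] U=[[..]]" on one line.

L=[[1,0,0,0],[-1,1,0,0],[4,4,1,0],[4,3,4,1]] U=[[-2,-2,1,-5],[0,2,4,-4],[0,0,1,4],[0,0,0,2]]

  r1 -= -1·r0 → [0,2,4,-4]
  r2 -= 4·r0 → [0,8,17,-12]
  r3 -= 4·r0 → [0,6,16,6]
  r2 -= 4·r1 → [0,0,1,4]
  r3 -= 3·r1 → [0,0,4,18]
  r3 -= 4·r2 → [0,0,0,2]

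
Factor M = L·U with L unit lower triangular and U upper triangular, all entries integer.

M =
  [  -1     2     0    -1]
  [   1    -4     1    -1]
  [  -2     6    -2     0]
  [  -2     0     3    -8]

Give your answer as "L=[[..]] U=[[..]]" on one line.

  row1 -= -1·row0 → [0,-2,1,-2]
  row2 -= 2·row0 → [0,2,-2,2]
  row3 -= 2·row0 → [0,-4,3,-6]
  row2 -= -1·row1 → [0,0,-1,0]
  row3 -= 2·row1 → [0,0,1,-2]
  row3 -= -1·row2 → [0,0,0,-2]

L=[[1,0,0,0],[-1,1,0,0],[2,-1,1,0],[2,2,-1,1]] U=[[-1,2,0,-1],[0,-2,1,-2],[0,0,-1,0],[0,0,0,-2]]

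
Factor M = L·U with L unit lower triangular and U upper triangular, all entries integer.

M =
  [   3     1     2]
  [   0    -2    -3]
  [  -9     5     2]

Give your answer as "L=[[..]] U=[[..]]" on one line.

  R1 -= 0·R0 → [0,-2,-3]
  R2 -= -3·R0 → [0,8,8]
  R2 -= -4·R1 → [0,0,-4]

L=[[1,0,0],[0,1,0],[-3,-4,1]] U=[[3,1,2],[0,-2,-3],[0,0,-4]]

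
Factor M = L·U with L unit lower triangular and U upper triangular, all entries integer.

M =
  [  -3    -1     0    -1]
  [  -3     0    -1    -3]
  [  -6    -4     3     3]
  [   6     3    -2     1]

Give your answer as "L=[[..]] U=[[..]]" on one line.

  R1 -= 1·R0 → [0,1,-1,-2]
  R2 -= 2·R0 → [0,-2,3,5]
  R3 -= -2·R0 → [0,1,-2,-1]
  R2 -= -2·R1 → [0,0,1,1]
  R3 -= 1·R1 → [0,0,-1,1]
  R3 -= -1·R2 → [0,0,0,2]

L=[[1,0,0,0],[1,1,0,0],[2,-2,1,0],[-2,1,-1,1]] U=[[-3,-1,0,-1],[0,1,-1,-2],[0,0,1,1],[0,0,0,2]]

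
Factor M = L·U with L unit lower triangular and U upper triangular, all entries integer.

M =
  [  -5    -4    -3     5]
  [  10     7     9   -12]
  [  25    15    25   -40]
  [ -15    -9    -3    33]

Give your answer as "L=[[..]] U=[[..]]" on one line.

L=[[1,0,0,0],[-2,1,0,0],[-5,5,1,0],[3,-3,-3,1]] U=[[-5,-4,-3,5],[0,-1,3,-2],[0,0,-5,-5],[0,0,0,-3]]

  row1 -= -2·row0 → [0,-1,3,-2]
  row2 -= -5·row0 → [0,-5,10,-15]
  row3 -= 3·row0 → [0,3,6,18]
  row2 -= 5·row1 → [0,0,-5,-5]
  row3 -= -3·row1 → [0,0,15,12]
  row3 -= -3·row2 → [0,0,0,-3]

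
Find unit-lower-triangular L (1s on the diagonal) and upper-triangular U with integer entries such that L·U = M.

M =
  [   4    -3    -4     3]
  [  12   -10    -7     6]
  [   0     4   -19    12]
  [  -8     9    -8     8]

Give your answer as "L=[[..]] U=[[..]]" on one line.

  r1 -= 3·r0 → [0,-1,5,-3]
  r2 -= 0·r0 → [0,4,-19,12]
  r3 -= -2·r0 → [0,3,-16,14]
  r2 -= -4·r1 → [0,0,1,0]
  r3 -= -3·r1 → [0,0,-1,5]
  r3 -= -1·r2 → [0,0,0,5]

L=[[1,0,0,0],[3,1,0,0],[0,-4,1,0],[-2,-3,-1,1]] U=[[4,-3,-4,3],[0,-1,5,-3],[0,0,1,0],[0,0,0,5]]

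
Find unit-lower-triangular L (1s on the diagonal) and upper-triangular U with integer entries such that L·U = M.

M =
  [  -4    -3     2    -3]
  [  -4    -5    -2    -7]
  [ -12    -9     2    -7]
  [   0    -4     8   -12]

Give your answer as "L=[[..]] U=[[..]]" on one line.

L=[[1,0,0,0],[1,1,0,0],[3,0,1,0],[0,2,-4,1]] U=[[-4,-3,2,-3],[0,-2,-4,-4],[0,0,-4,2],[0,0,0,4]]

  R1 -= 1·R0 → [0,-2,-4,-4]
  R2 -= 3·R0 → [0,0,-4,2]
  R3 -= 0·R0 → [0,-4,8,-12]
  R2 -= 0·R1 → [0,0,-4,2]
  R3 -= 2·R1 → [0,0,16,-4]
  R3 -= -4·R2 → [0,0,0,4]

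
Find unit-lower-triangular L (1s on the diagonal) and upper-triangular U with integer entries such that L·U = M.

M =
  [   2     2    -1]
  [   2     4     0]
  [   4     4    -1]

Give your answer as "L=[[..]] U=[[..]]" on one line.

L=[[1,0,0],[1,1,0],[2,0,1]] U=[[2,2,-1],[0,2,1],[0,0,1]]

  row1 -= 1·row0 → [0,2,1]
  row2 -= 2·row0 → [0,0,1]
  row2 -= 0·row1 → [0,0,1]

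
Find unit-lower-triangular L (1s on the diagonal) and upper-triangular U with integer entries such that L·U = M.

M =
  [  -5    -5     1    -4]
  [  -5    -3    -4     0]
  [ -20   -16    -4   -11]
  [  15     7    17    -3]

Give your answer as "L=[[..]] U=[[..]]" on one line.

  R1 -= 1·R0 → [0,2,-5,4]
  R2 -= 4·R0 → [0,4,-8,5]
  R3 -= -3·R0 → [0,-8,20,-15]
  R2 -= 2·R1 → [0,0,2,-3]
  R3 -= -4·R1 → [0,0,0,1]
  R3 -= 0·R2 → [0,0,0,1]

L=[[1,0,0,0],[1,1,0,0],[4,2,1,0],[-3,-4,0,1]] U=[[-5,-5,1,-4],[0,2,-5,4],[0,0,2,-3],[0,0,0,1]]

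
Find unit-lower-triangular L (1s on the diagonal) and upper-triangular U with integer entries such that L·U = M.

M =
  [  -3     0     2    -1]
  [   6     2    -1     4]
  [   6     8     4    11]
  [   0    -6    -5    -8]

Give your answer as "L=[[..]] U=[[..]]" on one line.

L=[[1,0,0,0],[-2,1,0,0],[-2,4,1,0],[0,-3,-1,1]] U=[[-3,0,2,-1],[0,2,3,2],[0,0,-4,1],[0,0,0,-1]]

  R1 -= -2·R0 → [0,2,3,2]
  R2 -= -2·R0 → [0,8,8,9]
  R3 -= 0·R0 → [0,-6,-5,-8]
  R2 -= 4·R1 → [0,0,-4,1]
  R3 -= -3·R1 → [0,0,4,-2]
  R3 -= -1·R2 → [0,0,0,-1]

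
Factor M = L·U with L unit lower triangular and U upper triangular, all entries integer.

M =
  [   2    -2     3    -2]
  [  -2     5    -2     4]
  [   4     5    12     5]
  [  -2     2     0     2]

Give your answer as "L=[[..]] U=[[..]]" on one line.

  r1 -= -1·r0 → [0,3,1,2]
  r2 -= 2·r0 → [0,9,6,9]
  r3 -= -1·r0 → [0,0,3,0]
  r2 -= 3·r1 → [0,0,3,3]
  r3 -= 0·r1 → [0,0,3,0]
  r3 -= 1·r2 → [0,0,0,-3]

L=[[1,0,0,0],[-1,1,0,0],[2,3,1,0],[-1,0,1,1]] U=[[2,-2,3,-2],[0,3,1,2],[0,0,3,3],[0,0,0,-3]]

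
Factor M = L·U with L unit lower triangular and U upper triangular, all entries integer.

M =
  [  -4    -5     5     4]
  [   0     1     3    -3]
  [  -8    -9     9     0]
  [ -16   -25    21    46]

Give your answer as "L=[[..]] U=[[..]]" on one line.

L=[[1,0,0,0],[0,1,0,0],[2,1,1,0],[4,-5,-4,1]] U=[[-4,-5,5,4],[0,1,3,-3],[0,0,-4,-5],[0,0,0,-5]]

  R1 -= 0·R0 → [0,1,3,-3]
  R2 -= 2·R0 → [0,1,-1,-8]
  R3 -= 4·R0 → [0,-5,1,30]
  R2 -= 1·R1 → [0,0,-4,-5]
  R3 -= -5·R1 → [0,0,16,15]
  R3 -= -4·R2 → [0,0,0,-5]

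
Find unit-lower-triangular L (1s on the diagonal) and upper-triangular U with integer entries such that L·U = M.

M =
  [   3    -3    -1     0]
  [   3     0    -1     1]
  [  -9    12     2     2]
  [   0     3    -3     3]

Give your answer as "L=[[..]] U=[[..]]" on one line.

L=[[1,0,0,0],[1,1,0,0],[-3,1,1,0],[0,1,3,1]] U=[[3,-3,-1,0],[0,3,0,1],[0,0,-1,1],[0,0,0,-1]]

  r1 -= 1·r0 → [0,3,0,1]
  r2 -= -3·r0 → [0,3,-1,2]
  r3 -= 0·r0 → [0,3,-3,3]
  r2 -= 1·r1 → [0,0,-1,1]
  r3 -= 1·r1 → [0,0,-3,2]
  r3 -= 3·r2 → [0,0,0,-1]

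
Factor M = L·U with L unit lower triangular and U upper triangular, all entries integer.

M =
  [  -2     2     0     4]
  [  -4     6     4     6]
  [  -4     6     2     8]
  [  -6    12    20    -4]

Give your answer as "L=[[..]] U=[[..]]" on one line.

  row1 -= 2·row0 → [0,2,4,-2]
  row2 -= 2·row0 → [0,2,2,0]
  row3 -= 3·row0 → [0,6,20,-16]
  row2 -= 1·row1 → [0,0,-2,2]
  row3 -= 3·row1 → [0,0,8,-10]
  row3 -= -4·row2 → [0,0,0,-2]

L=[[1,0,0,0],[2,1,0,0],[2,1,1,0],[3,3,-4,1]] U=[[-2,2,0,4],[0,2,4,-2],[0,0,-2,2],[0,0,0,-2]]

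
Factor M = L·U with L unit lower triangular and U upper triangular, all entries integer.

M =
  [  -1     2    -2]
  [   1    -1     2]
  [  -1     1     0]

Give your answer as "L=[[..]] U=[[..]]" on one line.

  r1 -= -1·r0 → [0,1,0]
  r2 -= 1·r0 → [0,-1,2]
  r2 -= -1·r1 → [0,0,2]

L=[[1,0,0],[-1,1,0],[1,-1,1]] U=[[-1,2,-2],[0,1,0],[0,0,2]]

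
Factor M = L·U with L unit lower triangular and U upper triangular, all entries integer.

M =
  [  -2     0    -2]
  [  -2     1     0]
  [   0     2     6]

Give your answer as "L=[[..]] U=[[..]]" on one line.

L=[[1,0,0],[1,1,0],[0,2,1]] U=[[-2,0,-2],[0,1,2],[0,0,2]]

  row1 -= 1·row0 → [0,1,2]
  row2 -= 0·row0 → [0,2,6]
  row2 -= 2·row1 → [0,0,2]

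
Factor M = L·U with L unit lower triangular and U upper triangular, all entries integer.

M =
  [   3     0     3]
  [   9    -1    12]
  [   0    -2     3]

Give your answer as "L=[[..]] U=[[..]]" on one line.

  R1 -= 3·R0 → [0,-1,3]
  R2 -= 0·R0 → [0,-2,3]
  R2 -= 2·R1 → [0,0,-3]

L=[[1,0,0],[3,1,0],[0,2,1]] U=[[3,0,3],[0,-1,3],[0,0,-3]]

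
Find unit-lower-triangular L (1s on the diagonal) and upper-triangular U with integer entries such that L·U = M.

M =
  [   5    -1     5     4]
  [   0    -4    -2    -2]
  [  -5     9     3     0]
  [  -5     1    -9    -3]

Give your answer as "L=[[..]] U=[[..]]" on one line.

  R1 -= 0·R0 → [0,-4,-2,-2]
  R2 -= -1·R0 → [0,8,8,4]
  R3 -= -1·R0 → [0,0,-4,1]
  R2 -= -2·R1 → [0,0,4,0]
  R3 -= 0·R1 → [0,0,-4,1]
  R3 -= -1·R2 → [0,0,0,1]

L=[[1,0,0,0],[0,1,0,0],[-1,-2,1,0],[-1,0,-1,1]] U=[[5,-1,5,4],[0,-4,-2,-2],[0,0,4,0],[0,0,0,1]]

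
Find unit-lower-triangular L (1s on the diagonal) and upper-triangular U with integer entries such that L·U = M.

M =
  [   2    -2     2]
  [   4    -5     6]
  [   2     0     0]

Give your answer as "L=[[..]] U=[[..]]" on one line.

  R1 -= 2·R0 → [0,-1,2]
  R2 -= 1·R0 → [0,2,-2]
  R2 -= -2·R1 → [0,0,2]

L=[[1,0,0],[2,1,0],[1,-2,1]] U=[[2,-2,2],[0,-1,2],[0,0,2]]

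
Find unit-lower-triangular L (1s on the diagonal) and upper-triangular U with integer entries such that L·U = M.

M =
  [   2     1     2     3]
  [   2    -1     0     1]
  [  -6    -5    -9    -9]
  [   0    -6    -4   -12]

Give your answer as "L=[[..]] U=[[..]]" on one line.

  R1 -= 1·R0 → [0,-2,-2,-2]
  R2 -= -3·R0 → [0,-2,-3,0]
  R3 -= 0·R0 → [0,-6,-4,-12]
  R2 -= 1·R1 → [0,0,-1,2]
  R3 -= 3·R1 → [0,0,2,-6]
  R3 -= -2·R2 → [0,0,0,-2]

L=[[1,0,0,0],[1,1,0,0],[-3,1,1,0],[0,3,-2,1]] U=[[2,1,2,3],[0,-2,-2,-2],[0,0,-1,2],[0,0,0,-2]]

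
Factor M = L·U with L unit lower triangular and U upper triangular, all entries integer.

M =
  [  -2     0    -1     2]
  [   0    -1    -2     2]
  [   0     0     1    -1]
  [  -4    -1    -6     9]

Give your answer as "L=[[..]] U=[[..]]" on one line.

L=[[1,0,0,0],[0,1,0,0],[0,0,1,0],[2,1,-2,1]] U=[[-2,0,-1,2],[0,-1,-2,2],[0,0,1,-1],[0,0,0,1]]

  row1 -= 0·row0 → [0,-1,-2,2]
  row2 -= 0·row0 → [0,0,1,-1]
  row3 -= 2·row0 → [0,-1,-4,5]
  row2 -= 0·row1 → [0,0,1,-1]
  row3 -= 1·row1 → [0,0,-2,3]
  row3 -= -2·row2 → [0,0,0,1]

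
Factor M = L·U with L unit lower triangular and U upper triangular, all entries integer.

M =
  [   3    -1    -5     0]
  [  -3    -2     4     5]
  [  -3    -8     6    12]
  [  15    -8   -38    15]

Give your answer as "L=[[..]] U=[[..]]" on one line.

  R1 -= -1·R0 → [0,-3,-1,5]
  R2 -= -1·R0 → [0,-9,1,12]
  R3 -= 5·R0 → [0,-3,-13,15]
  R2 -= 3·R1 → [0,0,4,-3]
  R3 -= 1·R1 → [0,0,-12,10]
  R3 -= -3·R2 → [0,0,0,1]

L=[[1,0,0,0],[-1,1,0,0],[-1,3,1,0],[5,1,-3,1]] U=[[3,-1,-5,0],[0,-3,-1,5],[0,0,4,-3],[0,0,0,1]]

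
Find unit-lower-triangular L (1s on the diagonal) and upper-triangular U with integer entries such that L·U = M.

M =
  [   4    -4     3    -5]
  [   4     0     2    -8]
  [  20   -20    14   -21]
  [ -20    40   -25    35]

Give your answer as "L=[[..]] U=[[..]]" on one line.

L=[[1,0,0,0],[1,1,0,0],[5,0,1,0],[-5,5,5,1]] U=[[4,-4,3,-5],[0,4,-1,-3],[0,0,-1,4],[0,0,0,5]]

  R1 -= 1·R0 → [0,4,-1,-3]
  R2 -= 5·R0 → [0,0,-1,4]
  R3 -= -5·R0 → [0,20,-10,10]
  R2 -= 0·R1 → [0,0,-1,4]
  R3 -= 5·R1 → [0,0,-5,25]
  R3 -= 5·R2 → [0,0,0,5]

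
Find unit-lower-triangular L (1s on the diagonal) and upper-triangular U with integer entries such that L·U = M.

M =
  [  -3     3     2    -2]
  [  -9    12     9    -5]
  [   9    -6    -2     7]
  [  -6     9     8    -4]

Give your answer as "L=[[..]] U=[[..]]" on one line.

L=[[1,0,0,0],[3,1,0,0],[-3,1,1,0],[2,1,1,1]] U=[[-3,3,2,-2],[0,3,3,1],[0,0,1,0],[0,0,0,-1]]

  r1 -= 3·r0 → [0,3,3,1]
  r2 -= -3·r0 → [0,3,4,1]
  r3 -= 2·r0 → [0,3,4,0]
  r2 -= 1·r1 → [0,0,1,0]
  r3 -= 1·r1 → [0,0,1,-1]
  r3 -= 1·r2 → [0,0,0,-1]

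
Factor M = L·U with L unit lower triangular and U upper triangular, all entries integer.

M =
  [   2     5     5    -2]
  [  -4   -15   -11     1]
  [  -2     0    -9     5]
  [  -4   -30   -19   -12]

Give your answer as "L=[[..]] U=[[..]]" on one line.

  R1 -= -2·R0 → [0,-5,-1,-3]
  R2 -= -1·R0 → [0,5,-4,3]
  R3 -= -2·R0 → [0,-20,-9,-16]
  R2 -= -1·R1 → [0,0,-5,0]
  R3 -= 4·R1 → [0,0,-5,-4]
  R3 -= 1·R2 → [0,0,0,-4]

L=[[1,0,0,0],[-2,1,0,0],[-1,-1,1,0],[-2,4,1,1]] U=[[2,5,5,-2],[0,-5,-1,-3],[0,0,-5,0],[0,0,0,-4]]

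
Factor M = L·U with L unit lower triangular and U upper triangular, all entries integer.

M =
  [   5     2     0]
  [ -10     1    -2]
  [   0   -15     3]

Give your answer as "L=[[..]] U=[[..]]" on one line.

L=[[1,0,0],[-2,1,0],[0,-3,1]] U=[[5,2,0],[0,5,-2],[0,0,-3]]

  R1 -= -2·R0 → [0,5,-2]
  R2 -= 0·R0 → [0,-15,3]
  R2 -= -3·R1 → [0,0,-3]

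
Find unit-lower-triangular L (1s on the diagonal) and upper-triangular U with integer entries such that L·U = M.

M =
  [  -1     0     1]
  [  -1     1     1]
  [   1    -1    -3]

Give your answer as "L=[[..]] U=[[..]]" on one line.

  row1 -= 1·row0 → [0,1,0]
  row2 -= -1·row0 → [0,-1,-2]
  row2 -= -1·row1 → [0,0,-2]

L=[[1,0,0],[1,1,0],[-1,-1,1]] U=[[-1,0,1],[0,1,0],[0,0,-2]]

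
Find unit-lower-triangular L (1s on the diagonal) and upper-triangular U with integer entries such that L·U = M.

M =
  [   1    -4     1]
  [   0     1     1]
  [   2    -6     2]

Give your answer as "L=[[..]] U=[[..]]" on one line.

L=[[1,0,0],[0,1,0],[2,2,1]] U=[[1,-4,1],[0,1,1],[0,0,-2]]

  R1 -= 0·R0 → [0,1,1]
  R2 -= 2·R0 → [0,2,0]
  R2 -= 2·R1 → [0,0,-2]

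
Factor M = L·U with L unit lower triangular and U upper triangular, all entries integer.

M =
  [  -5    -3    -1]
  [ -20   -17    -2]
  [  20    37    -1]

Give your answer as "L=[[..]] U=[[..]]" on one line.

L=[[1,0,0],[4,1,0],[-4,-5,1]] U=[[-5,-3,-1],[0,-5,2],[0,0,5]]

  R1 -= 4·R0 → [0,-5,2]
  R2 -= -4·R0 → [0,25,-5]
  R2 -= -5·R1 → [0,0,5]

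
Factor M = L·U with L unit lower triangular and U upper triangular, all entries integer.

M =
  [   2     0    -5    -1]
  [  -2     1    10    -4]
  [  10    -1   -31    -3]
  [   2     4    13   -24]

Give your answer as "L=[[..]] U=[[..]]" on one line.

  R1 -= -1·R0 → [0,1,5,-5]
  R2 -= 5·R0 → [0,-1,-6,2]
  R3 -= 1·R0 → [0,4,18,-23]
  R2 -= -1·R1 → [0,0,-1,-3]
  R3 -= 4·R1 → [0,0,-2,-3]
  R3 -= 2·R2 → [0,0,0,3]

L=[[1,0,0,0],[-1,1,0,0],[5,-1,1,0],[1,4,2,1]] U=[[2,0,-5,-1],[0,1,5,-5],[0,0,-1,-3],[0,0,0,3]]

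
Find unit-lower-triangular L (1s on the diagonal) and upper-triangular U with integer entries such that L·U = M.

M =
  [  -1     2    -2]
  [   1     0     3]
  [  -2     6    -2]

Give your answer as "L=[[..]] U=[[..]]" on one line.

  row1 -= -1·row0 → [0,2,1]
  row2 -= 2·row0 → [0,2,2]
  row2 -= 1·row1 → [0,0,1]

L=[[1,0,0],[-1,1,0],[2,1,1]] U=[[-1,2,-2],[0,2,1],[0,0,1]]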